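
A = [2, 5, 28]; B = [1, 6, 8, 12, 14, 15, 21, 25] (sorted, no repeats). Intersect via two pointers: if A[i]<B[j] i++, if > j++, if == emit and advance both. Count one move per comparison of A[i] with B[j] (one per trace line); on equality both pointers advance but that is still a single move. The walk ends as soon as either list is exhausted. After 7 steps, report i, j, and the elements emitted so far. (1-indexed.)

i=1 j=1: 2>1, j++
i=1 j=2: 2<6, i++
i=2 j=2: 5<6, i++
i=3 j=2: 28>6, j++
i=3 j=3: 28>8, j++
i=3 j=4: 28>12, j++
i=3 j=5: 28>14, j++

i=3, j=6, emitted=[]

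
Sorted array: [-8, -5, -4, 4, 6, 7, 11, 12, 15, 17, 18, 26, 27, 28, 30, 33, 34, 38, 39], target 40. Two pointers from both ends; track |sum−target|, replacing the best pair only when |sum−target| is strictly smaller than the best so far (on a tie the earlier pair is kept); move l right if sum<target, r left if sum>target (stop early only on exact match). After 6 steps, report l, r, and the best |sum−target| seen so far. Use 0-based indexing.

l=0 r=18: -8+39=31 d=9 *, l++
l=1 r=18: -5+39=34 d=6 *, l++
l=2 r=18: -4+39=35 d=5 *, l++
l=3 r=18: 4+39=43 d=3 *, r--
l=3 r=17: 4+38=42 d=2 *, r--
l=3 r=16: 4+34=38 d=2, l++

l=4, r=16, best |Δ|=2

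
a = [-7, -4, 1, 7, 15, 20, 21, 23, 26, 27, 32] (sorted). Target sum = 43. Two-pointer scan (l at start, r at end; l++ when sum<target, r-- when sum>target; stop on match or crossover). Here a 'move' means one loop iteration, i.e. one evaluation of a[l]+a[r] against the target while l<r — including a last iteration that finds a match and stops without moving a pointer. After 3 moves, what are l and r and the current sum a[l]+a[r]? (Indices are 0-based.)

l=3, r=10, sum=39

[0,10] -7+32=25 <43 → l++
[1,10] -4+32=28 <43 → l++
[2,10] 1+32=33 <43 → l++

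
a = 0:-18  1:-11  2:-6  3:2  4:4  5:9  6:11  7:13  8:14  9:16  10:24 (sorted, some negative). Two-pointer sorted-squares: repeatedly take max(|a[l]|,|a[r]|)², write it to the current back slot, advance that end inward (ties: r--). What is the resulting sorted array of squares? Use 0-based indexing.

[4, 16, 36, 81, 121, 121, 169, 196, 256, 324, 576]

l=0 r=10: |-18|<=|24| out[10]=576, r--
l=0 r=9: |-18|>|16| out[9]=324, l++
l=1 r=9: |-11|<=|16| out[8]=256, r--
l=1 r=8: |-11|<=|14| out[7]=196, r--
l=1 r=7: |-11|<=|13| out[6]=169, r--
l=1 r=6: |-11|<=|11| out[5]=121, r--
l=1 r=5: |-11|>|9| out[4]=121, l++
l=2 r=5: |-6|<=|9| out[3]=81, r--
l=2 r=4: |-6|>|4| out[2]=36, l++
l=3 r=4: |2|<=|4| out[1]=16, r--
l=3 r=3: |2|<=|2| out[0]=4, r--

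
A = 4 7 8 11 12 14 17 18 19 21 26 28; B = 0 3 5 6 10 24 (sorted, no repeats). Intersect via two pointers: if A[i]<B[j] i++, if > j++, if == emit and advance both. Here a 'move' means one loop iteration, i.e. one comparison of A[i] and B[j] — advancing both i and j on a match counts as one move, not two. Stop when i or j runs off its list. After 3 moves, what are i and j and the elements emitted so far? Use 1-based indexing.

i=2, j=3, emitted=[]

i=1 j=1: 4>0, j++
i=1 j=2: 4>3, j++
i=1 j=3: 4<5, i++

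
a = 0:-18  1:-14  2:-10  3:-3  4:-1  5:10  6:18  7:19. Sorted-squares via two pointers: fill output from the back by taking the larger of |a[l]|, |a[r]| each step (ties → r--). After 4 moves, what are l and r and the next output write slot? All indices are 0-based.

l=2, r=5, next write slot=3

[0,7] |-18|<=|19| out[7]=361 → r--
[0,6] |-18|<=|18| out[6]=324 → r--
[0,5] |-18|>|10| out[5]=324 → l++
[1,5] |-14|>|10| out[4]=196 → l++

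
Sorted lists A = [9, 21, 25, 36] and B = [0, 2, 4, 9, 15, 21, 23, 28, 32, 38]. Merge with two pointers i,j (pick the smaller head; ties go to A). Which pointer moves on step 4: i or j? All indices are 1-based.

i=1 j=1: A[i]=9>B[j]=0 take 0, j++
i=1 j=2: A[i]=9>B[j]=2 take 2, j++
i=1 j=3: A[i]=9>B[j]=4 take 4, j++
i=1 j=4: A[i]=9<=B[j]=9 take 9, i++

i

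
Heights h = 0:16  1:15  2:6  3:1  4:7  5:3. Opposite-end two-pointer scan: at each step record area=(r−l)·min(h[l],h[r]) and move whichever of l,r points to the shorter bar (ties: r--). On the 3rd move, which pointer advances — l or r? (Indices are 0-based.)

r

[0,5] min(16,3)*5=15 best=15 * → r--
[0,4] min(16,7)*4=28 best=28 * → r--
[0,3] min(16,1)*3=3 best=28 → r--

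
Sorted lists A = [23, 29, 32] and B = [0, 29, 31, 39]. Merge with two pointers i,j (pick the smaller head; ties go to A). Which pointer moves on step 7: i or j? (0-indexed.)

j

i=0 j=0: A[i]=23>B[j]=0 take 0, j++
i=0 j=1: A[i]=23<=B[j]=29 take 23, i++
i=1 j=1: A[i]=29<=B[j]=29 take 29, i++
i=2 j=1: A[i]=32>B[j]=29 take 29, j++
i=2 j=2: A[i]=32>B[j]=31 take 31, j++
i=2 j=3: A[i]=32<=B[j]=39 take 32, i++
i=3 j=3: A done, take B[j]=39, j++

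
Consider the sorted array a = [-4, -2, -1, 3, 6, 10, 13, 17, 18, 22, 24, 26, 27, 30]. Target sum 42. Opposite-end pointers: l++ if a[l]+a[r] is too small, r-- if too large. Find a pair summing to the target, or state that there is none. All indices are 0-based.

l=0 r=13: -4+30=26 <42, l++
l=1 r=13: -2+30=28 <42, l++
l=2 r=13: -1+30=29 <42, l++
l=3 r=13: 3+30=33 <42, l++
l=4 r=13: 6+30=36 <42, l++
l=5 r=13: 10+30=40 <42, l++
l=6 r=13: 13+30=43 >42, r--
l=6 r=12: 13+27=40 <42, l++
l=7 r=12: 17+27=44 >42, r--
l=7 r=11: 17+26=43 >42, r--
l=7 r=10: 17+24=41 <42, l++
l=8 r=10: 18+24=42, found

(18, 24)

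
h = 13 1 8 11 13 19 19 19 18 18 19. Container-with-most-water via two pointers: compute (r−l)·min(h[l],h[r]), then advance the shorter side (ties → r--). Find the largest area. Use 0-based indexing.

max area = 130

l=0 r=10: min(13,19)*10=130 best=130 *, l++
l=1 r=10: min(1,19)*9=9 best=130, l++
l=2 r=10: min(8,19)*8=64 best=130, l++
l=3 r=10: min(11,19)*7=77 best=130, l++
l=4 r=10: min(13,19)*6=78 best=130, l++
l=5 r=10: min(19,19)*5=95 best=130, r--
l=5 r=9: min(19,18)*4=72 best=130, r--
l=5 r=8: min(19,18)*3=54 best=130, r--
l=5 r=7: min(19,19)*2=38 best=130, r--
l=5 r=6: min(19,19)*1=19 best=130, r--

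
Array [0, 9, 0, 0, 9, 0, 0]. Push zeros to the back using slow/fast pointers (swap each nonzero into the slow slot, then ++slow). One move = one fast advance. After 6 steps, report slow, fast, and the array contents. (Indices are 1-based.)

(s=1,f=1) a[fast]=0 → fast++
(s=1,f=2) a[fast]=9≠0 swap→a[1]=9 → slow++,fast++
(s=2,f=3) a[fast]=0 → fast++
(s=2,f=4) a[fast]=0 → fast++
(s=2,f=5) a[fast]=9≠0 swap→a[2]=9 → slow++,fast++
(s=3,f=6) a[fast]=0 → fast++

slow=3, fast=7, a=[9, 9, 0, 0, 0, 0, 0]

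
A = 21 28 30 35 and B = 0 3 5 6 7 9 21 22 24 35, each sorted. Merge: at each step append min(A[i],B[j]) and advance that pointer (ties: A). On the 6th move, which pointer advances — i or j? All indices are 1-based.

i=1 j=1: A[i]=21>B[j]=0 take 0, j++
i=1 j=2: A[i]=21>B[j]=3 take 3, j++
i=1 j=3: A[i]=21>B[j]=5 take 5, j++
i=1 j=4: A[i]=21>B[j]=6 take 6, j++
i=1 j=5: A[i]=21>B[j]=7 take 7, j++
i=1 j=6: A[i]=21>B[j]=9 take 9, j++

j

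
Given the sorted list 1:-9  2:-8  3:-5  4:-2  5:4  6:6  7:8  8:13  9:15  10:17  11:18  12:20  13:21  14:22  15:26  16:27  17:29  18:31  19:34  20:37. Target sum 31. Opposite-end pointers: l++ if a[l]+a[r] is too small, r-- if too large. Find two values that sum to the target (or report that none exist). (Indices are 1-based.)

[1,20] -9+37=28 <31 → l++
[2,20] -8+37=29 <31 → l++
[3,20] -5+37=32 >31 → r--
[3,19] -5+34=29 <31 → l++
[4,19] -2+34=32 >31 → r--
[4,18] -2+31=29 <31 → l++
[5,18] 4+31=35 >31 → r--
[5,17] 4+29=33 >31 → r--
[5,16] 4+27=31 → found

(4, 27)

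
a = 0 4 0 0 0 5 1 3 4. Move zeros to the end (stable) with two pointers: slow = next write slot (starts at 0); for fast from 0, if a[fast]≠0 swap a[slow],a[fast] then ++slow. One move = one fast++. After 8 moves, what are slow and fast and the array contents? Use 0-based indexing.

slow=4, fast=8, a=[4, 5, 1, 3, 0, 0, 0, 0, 4]

(s=0,f=0) a[fast]=0 → fast++
(s=0,f=1) a[fast]=4≠0 swap→a[0]=4 → slow++,fast++
(s=1,f=2) a[fast]=0 → fast++
(s=1,f=3) a[fast]=0 → fast++
(s=1,f=4) a[fast]=0 → fast++
(s=1,f=5) a[fast]=5≠0 swap→a[1]=5 → slow++,fast++
(s=2,f=6) a[fast]=1≠0 swap→a[2]=1 → slow++,fast++
(s=3,f=7) a[fast]=3≠0 swap→a[3]=3 → slow++,fast++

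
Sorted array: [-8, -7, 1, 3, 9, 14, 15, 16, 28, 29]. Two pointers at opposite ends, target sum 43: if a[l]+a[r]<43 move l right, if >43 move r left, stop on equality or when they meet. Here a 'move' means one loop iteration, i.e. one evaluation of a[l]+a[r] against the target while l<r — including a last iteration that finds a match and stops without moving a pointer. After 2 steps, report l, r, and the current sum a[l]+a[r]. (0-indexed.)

l=2, r=9, sum=30

[0,9] -8+29=21 <43 → l++
[1,9] -7+29=22 <43 → l++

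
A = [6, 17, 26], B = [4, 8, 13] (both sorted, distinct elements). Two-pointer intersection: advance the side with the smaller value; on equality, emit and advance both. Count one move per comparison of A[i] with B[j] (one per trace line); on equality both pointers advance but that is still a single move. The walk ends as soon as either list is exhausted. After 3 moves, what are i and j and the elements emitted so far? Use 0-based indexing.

i=1, j=2, emitted=[]

i=0 j=0: 6>4, j++
i=0 j=1: 6<8, i++
i=1 j=1: 17>8, j++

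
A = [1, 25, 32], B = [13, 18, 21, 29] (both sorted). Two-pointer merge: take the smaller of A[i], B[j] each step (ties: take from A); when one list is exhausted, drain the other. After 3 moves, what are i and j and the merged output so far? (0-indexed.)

i=1, j=2, merged so far=[1, 13, 18]

i=0 j=0: A[i]=1<=B[j]=13 take 1, i++
i=1 j=0: A[i]=25>B[j]=13 take 13, j++
i=1 j=1: A[i]=25>B[j]=18 take 18, j++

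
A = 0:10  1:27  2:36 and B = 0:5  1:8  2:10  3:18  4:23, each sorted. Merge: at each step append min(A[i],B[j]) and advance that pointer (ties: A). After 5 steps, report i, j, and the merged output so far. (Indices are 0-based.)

[i=0,j=0] A[i]=10>B[j]=5 take 5 → j++
[i=0,j=1] A[i]=10>B[j]=8 take 8 → j++
[i=0,j=2] A[i]=10<=B[j]=10 take 10 → i++
[i=1,j=2] A[i]=27>B[j]=10 take 10 → j++
[i=1,j=3] A[i]=27>B[j]=18 take 18 → j++

i=1, j=4, merged so far=[5, 8, 10, 10, 18]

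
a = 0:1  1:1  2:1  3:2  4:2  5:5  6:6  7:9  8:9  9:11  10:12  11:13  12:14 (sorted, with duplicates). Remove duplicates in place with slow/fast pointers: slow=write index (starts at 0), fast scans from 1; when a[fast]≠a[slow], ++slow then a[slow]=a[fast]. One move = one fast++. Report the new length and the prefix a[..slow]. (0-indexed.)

length 9; prefix = [1, 2, 5, 6, 9, 11, 12, 13, 14]

(s=0,f=1) a[fast]=1=a[slow] dup → fast++
(s=0,f=2) a[fast]=1=a[slow] dup → fast++
(s=0,f=3) a[fast]=2≠a[slow]=1 write a[1]=2 → slow++,fast++
(s=1,f=4) a[fast]=2=a[slow] dup → fast++
(s=1,f=5) a[fast]=5≠a[slow]=2 write a[2]=5 → slow++,fast++
(s=2,f=6) a[fast]=6≠a[slow]=5 write a[3]=6 → slow++,fast++
(s=3,f=7) a[fast]=9≠a[slow]=6 write a[4]=9 → slow++,fast++
(s=4,f=8) a[fast]=9=a[slow] dup → fast++
(s=4,f=9) a[fast]=11≠a[slow]=9 write a[5]=11 → slow++,fast++
(s=5,f=10) a[fast]=12≠a[slow]=11 write a[6]=12 → slow++,fast++
(s=6,f=11) a[fast]=13≠a[slow]=12 write a[7]=13 → slow++,fast++
(s=7,f=12) a[fast]=14≠a[slow]=13 write a[8]=14 → slow++,fast++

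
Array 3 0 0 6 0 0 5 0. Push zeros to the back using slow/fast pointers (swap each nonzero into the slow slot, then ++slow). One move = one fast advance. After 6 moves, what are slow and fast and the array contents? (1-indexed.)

slow=3, fast=7, a=[3, 6, 0, 0, 0, 0, 5, 0]

slow=1 fast=1: a[fast]=3≠0 swap→a[1]=3, slow++,fast++
slow=2 fast=2: a[fast]=0, fast++
slow=2 fast=3: a[fast]=0, fast++
slow=2 fast=4: a[fast]=6≠0 swap→a[2]=6, slow++,fast++
slow=3 fast=5: a[fast]=0, fast++
slow=3 fast=6: a[fast]=0, fast++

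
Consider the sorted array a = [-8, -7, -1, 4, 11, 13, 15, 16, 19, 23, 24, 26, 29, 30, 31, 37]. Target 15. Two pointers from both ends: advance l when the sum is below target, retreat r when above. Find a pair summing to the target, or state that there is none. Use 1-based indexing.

l=1 r=16: -8+37=29 >15, r--
l=1 r=15: -8+31=23 >15, r--
l=1 r=14: -8+30=22 >15, r--
l=1 r=13: -8+29=21 >15, r--
l=1 r=12: -8+26=18 >15, r--
l=1 r=11: -8+24=16 >15, r--
l=1 r=10: -8+23=15, found

(-8, 23)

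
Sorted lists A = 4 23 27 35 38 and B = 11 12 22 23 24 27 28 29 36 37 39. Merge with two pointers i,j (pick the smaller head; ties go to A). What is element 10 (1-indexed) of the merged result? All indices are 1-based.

i=1 j=1: A[i]=4<=B[j]=11 take 4, i++
i=2 j=1: A[i]=23>B[j]=11 take 11, j++
i=2 j=2: A[i]=23>B[j]=12 take 12, j++
i=2 j=3: A[i]=23>B[j]=22 take 22, j++
i=2 j=4: A[i]=23<=B[j]=23 take 23, i++
i=3 j=4: A[i]=27>B[j]=23 take 23, j++
i=3 j=5: A[i]=27>B[j]=24 take 24, j++
i=3 j=6: A[i]=27<=B[j]=27 take 27, i++
i=4 j=6: A[i]=35>B[j]=27 take 27, j++
i=4 j=7: A[i]=35>B[j]=28 take 28, j++
i=4 j=8: A[i]=35>B[j]=29 take 29, j++
i=4 j=9: A[i]=35<=B[j]=36 take 35, i++
i=5 j=9: A[i]=38>B[j]=36 take 36, j++
i=5 j=10: A[i]=38>B[j]=37 take 37, j++
i=5 j=11: A[i]=38<=B[j]=39 take 38, i++
i=6 j=11: A done, take B[j]=39, j++

merged[10] = 28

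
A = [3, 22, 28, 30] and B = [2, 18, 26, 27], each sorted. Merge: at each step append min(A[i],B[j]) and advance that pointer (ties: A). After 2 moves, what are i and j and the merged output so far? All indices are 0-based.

i=1, j=1, merged so far=[2, 3]

[i=0,j=0] A[i]=3>B[j]=2 take 2 → j++
[i=0,j=1] A[i]=3<=B[j]=18 take 3 → i++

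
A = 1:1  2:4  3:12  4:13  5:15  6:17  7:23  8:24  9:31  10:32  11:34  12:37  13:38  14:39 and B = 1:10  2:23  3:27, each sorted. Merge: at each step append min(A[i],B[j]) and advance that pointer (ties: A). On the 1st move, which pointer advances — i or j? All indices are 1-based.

i=1 j=1: A[i]=1<=B[j]=10 take 1, i++

i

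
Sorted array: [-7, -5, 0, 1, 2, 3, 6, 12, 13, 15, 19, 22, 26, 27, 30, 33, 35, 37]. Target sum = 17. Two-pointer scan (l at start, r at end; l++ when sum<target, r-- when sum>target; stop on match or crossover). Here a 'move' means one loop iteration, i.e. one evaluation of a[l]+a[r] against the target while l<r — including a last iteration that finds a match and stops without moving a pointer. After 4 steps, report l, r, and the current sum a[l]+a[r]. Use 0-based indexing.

[0,17] -7+37=30 >17 → r--
[0,16] -7+35=28 >17 → r--
[0,15] -7+33=26 >17 → r--
[0,14] -7+30=23 >17 → r--

l=0, r=13, sum=20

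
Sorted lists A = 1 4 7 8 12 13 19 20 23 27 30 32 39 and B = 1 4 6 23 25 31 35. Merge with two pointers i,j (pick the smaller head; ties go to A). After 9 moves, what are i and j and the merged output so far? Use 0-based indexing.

i=6, j=3, merged so far=[1, 1, 4, 4, 6, 7, 8, 12, 13]

[i=0,j=0] A[i]=1<=B[j]=1 take 1 → i++
[i=1,j=0] A[i]=4>B[j]=1 take 1 → j++
[i=1,j=1] A[i]=4<=B[j]=4 take 4 → i++
[i=2,j=1] A[i]=7>B[j]=4 take 4 → j++
[i=2,j=2] A[i]=7>B[j]=6 take 6 → j++
[i=2,j=3] A[i]=7<=B[j]=23 take 7 → i++
[i=3,j=3] A[i]=8<=B[j]=23 take 8 → i++
[i=4,j=3] A[i]=12<=B[j]=23 take 12 → i++
[i=5,j=3] A[i]=13<=B[j]=23 take 13 → i++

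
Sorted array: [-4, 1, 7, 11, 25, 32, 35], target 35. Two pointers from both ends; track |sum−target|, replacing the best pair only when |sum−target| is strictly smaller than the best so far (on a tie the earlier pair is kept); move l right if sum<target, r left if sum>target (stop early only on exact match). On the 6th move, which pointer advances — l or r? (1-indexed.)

r

[1,7] -4+35=31 d=4 * → l++
[2,7] 1+35=36 d=1 * → r--
[2,6] 1+32=33 d=2 → l++
[3,6] 7+32=39 d=4 → r--
[3,5] 7+25=32 d=3 → l++
[4,5] 11+25=36 d=1 → r--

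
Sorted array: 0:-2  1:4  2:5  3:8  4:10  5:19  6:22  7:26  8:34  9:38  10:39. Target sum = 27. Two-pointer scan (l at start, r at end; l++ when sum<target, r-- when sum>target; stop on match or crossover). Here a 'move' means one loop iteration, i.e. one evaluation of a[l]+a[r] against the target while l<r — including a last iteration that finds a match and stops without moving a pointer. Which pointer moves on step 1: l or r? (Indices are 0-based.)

[0,10] -2+39=37 >27 → r--

r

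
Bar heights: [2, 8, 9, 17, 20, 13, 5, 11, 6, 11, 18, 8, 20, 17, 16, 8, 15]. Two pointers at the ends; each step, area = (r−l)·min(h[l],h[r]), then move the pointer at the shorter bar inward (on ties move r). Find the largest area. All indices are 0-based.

max area = 195

l=0 r=16: min(2,15)*16=32 best=32 *, l++
l=1 r=16: min(8,15)*15=120 best=120 *, l++
l=2 r=16: min(9,15)*14=126 best=126 *, l++
l=3 r=16: min(17,15)*13=195 best=195 *, r--
l=3 r=15: min(17,8)*12=96 best=195, r--
l=3 r=14: min(17,16)*11=176 best=195, r--
l=3 r=13: min(17,17)*10=170 best=195, r--
l=3 r=12: min(17,20)*9=153 best=195, l++
l=4 r=12: min(20,20)*8=160 best=195, r--
l=4 r=11: min(20,8)*7=56 best=195, r--
l=4 r=10: min(20,18)*6=108 best=195, r--
l=4 r=9: min(20,11)*5=55 best=195, r--
l=4 r=8: min(20,6)*4=24 best=195, r--
l=4 r=7: min(20,11)*3=33 best=195, r--
l=4 r=6: min(20,5)*2=10 best=195, r--
l=4 r=5: min(20,13)*1=13 best=195, r--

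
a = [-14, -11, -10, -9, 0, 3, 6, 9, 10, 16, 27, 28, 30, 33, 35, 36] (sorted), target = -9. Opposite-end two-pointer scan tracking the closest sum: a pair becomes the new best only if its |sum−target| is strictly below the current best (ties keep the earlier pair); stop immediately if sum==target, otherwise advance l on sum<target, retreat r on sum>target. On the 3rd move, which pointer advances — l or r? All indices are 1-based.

r

[1,16] -14+36=22 d=31 * → r--
[1,15] -14+35=21 d=30 * → r--
[1,14] -14+33=19 d=28 * → r--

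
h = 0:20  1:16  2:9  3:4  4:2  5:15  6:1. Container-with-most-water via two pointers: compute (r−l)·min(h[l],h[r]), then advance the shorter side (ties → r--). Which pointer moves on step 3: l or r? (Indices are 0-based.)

l=0 r=6: min(20,1)*6=6 best=6 *, r--
l=0 r=5: min(20,15)*5=75 best=75 *, r--
l=0 r=4: min(20,2)*4=8 best=75, r--

r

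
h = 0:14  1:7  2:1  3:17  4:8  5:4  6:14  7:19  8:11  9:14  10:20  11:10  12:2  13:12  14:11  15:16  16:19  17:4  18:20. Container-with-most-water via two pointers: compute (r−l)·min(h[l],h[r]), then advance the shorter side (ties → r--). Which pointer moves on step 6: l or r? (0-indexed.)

l

[0,18] min(14,20)*18=252 best=252 * → l++
[1,18] min(7,20)*17=119 best=252 → l++
[2,18] min(1,20)*16=16 best=252 → l++
[3,18] min(17,20)*15=255 best=255 * → l++
[4,18] min(8,20)*14=112 best=255 → l++
[5,18] min(4,20)*13=52 best=255 → l++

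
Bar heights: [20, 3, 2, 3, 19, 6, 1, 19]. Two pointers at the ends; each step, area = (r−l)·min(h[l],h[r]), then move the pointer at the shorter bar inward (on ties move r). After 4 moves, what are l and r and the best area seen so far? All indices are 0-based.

l=0, r=3, best area=133

[0,7] min(20,19)*7=133 best=133 * → r--
[0,6] min(20,1)*6=6 best=133 → r--
[0,5] min(20,6)*5=30 best=133 → r--
[0,4] min(20,19)*4=76 best=133 → r--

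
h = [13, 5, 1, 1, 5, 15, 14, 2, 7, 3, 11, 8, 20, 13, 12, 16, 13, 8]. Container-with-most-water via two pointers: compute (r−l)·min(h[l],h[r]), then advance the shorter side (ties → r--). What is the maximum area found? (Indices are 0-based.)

l=0 r=17: min(13,8)*17=136 best=136 *, r--
l=0 r=16: min(13,13)*16=208 best=208 *, r--
l=0 r=15: min(13,16)*15=195 best=208, l++
l=1 r=15: min(5,16)*14=70 best=208, l++
l=2 r=15: min(1,16)*13=13 best=208, l++
l=3 r=15: min(1,16)*12=12 best=208, l++
l=4 r=15: min(5,16)*11=55 best=208, l++
l=5 r=15: min(15,16)*10=150 best=208, l++
l=6 r=15: min(14,16)*9=126 best=208, l++
l=7 r=15: min(2,16)*8=16 best=208, l++
l=8 r=15: min(7,16)*7=49 best=208, l++
l=9 r=15: min(3,16)*6=18 best=208, l++
l=10 r=15: min(11,16)*5=55 best=208, l++
l=11 r=15: min(8,16)*4=32 best=208, l++
l=12 r=15: min(20,16)*3=48 best=208, r--
l=12 r=14: min(20,12)*2=24 best=208, r--
l=12 r=13: min(20,13)*1=13 best=208, r--

max area = 208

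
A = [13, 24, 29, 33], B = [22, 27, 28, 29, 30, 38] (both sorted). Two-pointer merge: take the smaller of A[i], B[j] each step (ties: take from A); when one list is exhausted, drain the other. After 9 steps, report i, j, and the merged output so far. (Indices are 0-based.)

i=4, j=5, merged so far=[13, 22, 24, 27, 28, 29, 29, 30, 33]

[i=0,j=0] A[i]=13<=B[j]=22 take 13 → i++
[i=1,j=0] A[i]=24>B[j]=22 take 22 → j++
[i=1,j=1] A[i]=24<=B[j]=27 take 24 → i++
[i=2,j=1] A[i]=29>B[j]=27 take 27 → j++
[i=2,j=2] A[i]=29>B[j]=28 take 28 → j++
[i=2,j=3] A[i]=29<=B[j]=29 take 29 → i++
[i=3,j=3] A[i]=33>B[j]=29 take 29 → j++
[i=3,j=4] A[i]=33>B[j]=30 take 30 → j++
[i=3,j=5] A[i]=33<=B[j]=38 take 33 → i++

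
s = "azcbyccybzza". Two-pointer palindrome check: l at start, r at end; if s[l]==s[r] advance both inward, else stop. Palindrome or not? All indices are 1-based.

l=1 r=12: 'a'=='a', l++,r--
l=2 r=11: 'z'=='z', l++,r--
l=3 r=10: 'c'!='z', stop

not a palindrome (mismatch at 3,10)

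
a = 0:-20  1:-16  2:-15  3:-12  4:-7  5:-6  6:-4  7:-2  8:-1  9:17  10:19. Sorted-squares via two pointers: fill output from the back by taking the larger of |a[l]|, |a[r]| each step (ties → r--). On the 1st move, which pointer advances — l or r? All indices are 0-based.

[0,10] |-20|>|19| out[10]=400 → l++

l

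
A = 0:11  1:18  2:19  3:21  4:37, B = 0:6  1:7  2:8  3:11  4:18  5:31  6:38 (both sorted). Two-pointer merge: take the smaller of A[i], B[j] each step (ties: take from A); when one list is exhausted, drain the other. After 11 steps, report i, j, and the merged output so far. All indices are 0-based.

i=5, j=6, merged so far=[6, 7, 8, 11, 11, 18, 18, 19, 21, 31, 37]

[i=0,j=0] A[i]=11>B[j]=6 take 6 → j++
[i=0,j=1] A[i]=11>B[j]=7 take 7 → j++
[i=0,j=2] A[i]=11>B[j]=8 take 8 → j++
[i=0,j=3] A[i]=11<=B[j]=11 take 11 → i++
[i=1,j=3] A[i]=18>B[j]=11 take 11 → j++
[i=1,j=4] A[i]=18<=B[j]=18 take 18 → i++
[i=2,j=4] A[i]=19>B[j]=18 take 18 → j++
[i=2,j=5] A[i]=19<=B[j]=31 take 19 → i++
[i=3,j=5] A[i]=21<=B[j]=31 take 21 → i++
[i=4,j=5] A[i]=37>B[j]=31 take 31 → j++
[i=4,j=6] A[i]=37<=B[j]=38 take 37 → i++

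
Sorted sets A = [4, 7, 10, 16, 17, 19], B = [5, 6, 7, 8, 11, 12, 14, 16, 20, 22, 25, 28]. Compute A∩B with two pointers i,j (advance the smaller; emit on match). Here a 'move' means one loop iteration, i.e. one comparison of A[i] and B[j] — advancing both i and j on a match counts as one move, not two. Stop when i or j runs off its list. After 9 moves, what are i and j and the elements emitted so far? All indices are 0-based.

i=3, j=7, emitted=[7]

i=0 j=0: 4<5, i++
i=1 j=0: 7>5, j++
i=1 j=1: 7>6, j++
i=1 j=2: 7==7 emit, i++,j++
i=2 j=3: 10>8, j++
i=2 j=4: 10<11, i++
i=3 j=4: 16>11, j++
i=3 j=5: 16>12, j++
i=3 j=6: 16>14, j++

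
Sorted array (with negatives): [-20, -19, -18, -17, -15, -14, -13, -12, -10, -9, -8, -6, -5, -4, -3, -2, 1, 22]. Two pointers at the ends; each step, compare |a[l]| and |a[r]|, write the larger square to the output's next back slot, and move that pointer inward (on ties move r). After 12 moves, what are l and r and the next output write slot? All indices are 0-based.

l=11, r=16, next write slot=5

[0,17] |-20|<=|22| out[17]=484 → r--
[0,16] |-20|>|1| out[16]=400 → l++
[1,16] |-19|>|1| out[15]=361 → l++
[2,16] |-18|>|1| out[14]=324 → l++
[3,16] |-17|>|1| out[13]=289 → l++
[4,16] |-15|>|1| out[12]=225 → l++
[5,16] |-14|>|1| out[11]=196 → l++
[6,16] |-13|>|1| out[10]=169 → l++
[7,16] |-12|>|1| out[9]=144 → l++
[8,16] |-10|>|1| out[8]=100 → l++
[9,16] |-9|>|1| out[7]=81 → l++
[10,16] |-8|>|1| out[6]=64 → l++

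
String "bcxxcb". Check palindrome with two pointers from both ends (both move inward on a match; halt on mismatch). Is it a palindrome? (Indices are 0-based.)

l=0 r=5: 'b'=='b', l++,r--
l=1 r=4: 'c'=='c', l++,r--
l=2 r=3: 'x'=='x', l++,r--

palindrome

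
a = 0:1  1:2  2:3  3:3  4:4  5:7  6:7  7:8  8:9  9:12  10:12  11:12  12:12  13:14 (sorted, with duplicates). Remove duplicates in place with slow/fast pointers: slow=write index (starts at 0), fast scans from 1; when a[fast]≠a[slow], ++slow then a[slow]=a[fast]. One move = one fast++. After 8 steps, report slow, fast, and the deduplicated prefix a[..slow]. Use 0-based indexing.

slow=6, fast=9, prefix=[1, 2, 3, 4, 7, 8, 9]

(s=0,f=1) a[fast]=2≠a[slow]=1 write a[1]=2 → slow++,fast++
(s=1,f=2) a[fast]=3≠a[slow]=2 write a[2]=3 → slow++,fast++
(s=2,f=3) a[fast]=3=a[slow] dup → fast++
(s=2,f=4) a[fast]=4≠a[slow]=3 write a[3]=4 → slow++,fast++
(s=3,f=5) a[fast]=7≠a[slow]=4 write a[4]=7 → slow++,fast++
(s=4,f=6) a[fast]=7=a[slow] dup → fast++
(s=4,f=7) a[fast]=8≠a[slow]=7 write a[5]=8 → slow++,fast++
(s=5,f=8) a[fast]=9≠a[slow]=8 write a[6]=9 → slow++,fast++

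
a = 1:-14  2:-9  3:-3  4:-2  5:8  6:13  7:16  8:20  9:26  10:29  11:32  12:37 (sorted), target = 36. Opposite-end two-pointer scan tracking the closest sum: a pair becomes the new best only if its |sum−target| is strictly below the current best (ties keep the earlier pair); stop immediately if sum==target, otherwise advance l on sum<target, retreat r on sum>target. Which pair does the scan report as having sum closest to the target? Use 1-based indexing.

[1,12] -14+37=23 d=13 * → l++
[2,12] -9+37=28 d=8 * → l++
[3,12] -3+37=34 d=2 * → l++
[4,12] -2+37=35 d=1 * → l++
[5,12] 8+37=45 d=9 → r--
[5,11] 8+32=40 d=4 → r--
[5,10] 8+29=37 d=1 → r--
[5,9] 8+26=34 d=2 → l++
[6,9] 13+26=39 d=3 → r--
[6,8] 13+20=33 d=3 → l++
[7,8] 16+20=36 d=0 * → stop

pair (16, 20) with sum 36 (|Δ|=0)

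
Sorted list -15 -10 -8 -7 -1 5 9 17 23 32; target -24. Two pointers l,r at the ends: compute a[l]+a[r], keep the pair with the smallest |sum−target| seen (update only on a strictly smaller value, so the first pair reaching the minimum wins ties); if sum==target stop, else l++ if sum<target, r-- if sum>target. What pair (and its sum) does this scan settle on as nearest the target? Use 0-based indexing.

[0,9] -15+32=17 d=41 * → r--
[0,8] -15+23=8 d=32 * → r--
[0,7] -15+17=2 d=26 * → r--
[0,6] -15+9=-6 d=18 * → r--
[0,5] -15+5=-10 d=14 * → r--
[0,4] -15+-1=-16 d=8 * → r--
[0,3] -15+-7=-22 d=2 * → r--
[0,2] -15+-8=-23 d=1 * → r--
[0,1] -15+-10=-25 d=1 → l++

pair (-15, -8) with sum -23 (|Δ|=1)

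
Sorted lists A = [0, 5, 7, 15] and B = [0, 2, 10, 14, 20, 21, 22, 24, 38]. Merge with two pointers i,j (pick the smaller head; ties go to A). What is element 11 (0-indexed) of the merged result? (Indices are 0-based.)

i=0 j=0: A[i]=0<=B[j]=0 take 0, i++
i=1 j=0: A[i]=5>B[j]=0 take 0, j++
i=1 j=1: A[i]=5>B[j]=2 take 2, j++
i=1 j=2: A[i]=5<=B[j]=10 take 5, i++
i=2 j=2: A[i]=7<=B[j]=10 take 7, i++
i=3 j=2: A[i]=15>B[j]=10 take 10, j++
i=3 j=3: A[i]=15>B[j]=14 take 14, j++
i=3 j=4: A[i]=15<=B[j]=20 take 15, i++
i=4 j=4: A done, take B[j]=20, j++
i=4 j=5: A done, take B[j]=21, j++
i=4 j=6: A done, take B[j]=22, j++
i=4 j=7: A done, take B[j]=24, j++
i=4 j=8: A done, take B[j]=38, j++

merged[11] = 24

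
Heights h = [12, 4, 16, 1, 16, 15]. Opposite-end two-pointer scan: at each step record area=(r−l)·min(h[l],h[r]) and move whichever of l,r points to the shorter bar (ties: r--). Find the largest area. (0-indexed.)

[0,5] min(12,15)*5=60 best=60 * → l++
[1,5] min(4,15)*4=16 best=60 → l++
[2,5] min(16,15)*3=45 best=60 → r--
[2,4] min(16,16)*2=32 best=60 → r--
[2,3] min(16,1)*1=1 best=60 → r--

max area = 60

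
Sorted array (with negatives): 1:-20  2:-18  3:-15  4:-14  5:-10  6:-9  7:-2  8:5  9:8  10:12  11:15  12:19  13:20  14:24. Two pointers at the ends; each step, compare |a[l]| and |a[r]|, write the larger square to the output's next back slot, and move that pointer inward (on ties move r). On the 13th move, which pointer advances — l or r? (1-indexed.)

[1,14] |-20|<=|24| out[14]=576 → r--
[1,13] |-20|<=|20| out[13]=400 → r--
[1,12] |-20|>|19| out[12]=400 → l++
[2,12] |-18|<=|19| out[11]=361 → r--
[2,11] |-18|>|15| out[10]=324 → l++
[3,11] |-15|<=|15| out[9]=225 → r--
[3,10] |-15|>|12| out[8]=225 → l++
[4,10] |-14|>|12| out[7]=196 → l++
[5,10] |-10|<=|12| out[6]=144 → r--
[5,9] |-10|>|8| out[5]=100 → l++
[6,9] |-9|>|8| out[4]=81 → l++
[7,9] |-2|<=|8| out[3]=64 → r--
[7,8] |-2|<=|5| out[2]=25 → r--

r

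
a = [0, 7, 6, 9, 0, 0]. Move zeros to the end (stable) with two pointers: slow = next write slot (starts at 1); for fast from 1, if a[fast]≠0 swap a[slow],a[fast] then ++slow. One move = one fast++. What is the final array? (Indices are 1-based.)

[7, 6, 9, 0, 0, 0]

slow=1 fast=1: a[fast]=0, fast++
slow=1 fast=2: a[fast]=7≠0 swap→a[1]=7, slow++,fast++
slow=2 fast=3: a[fast]=6≠0 swap→a[2]=6, slow++,fast++
slow=3 fast=4: a[fast]=9≠0 swap→a[3]=9, slow++,fast++
slow=4 fast=5: a[fast]=0, fast++
slow=4 fast=6: a[fast]=0, fast++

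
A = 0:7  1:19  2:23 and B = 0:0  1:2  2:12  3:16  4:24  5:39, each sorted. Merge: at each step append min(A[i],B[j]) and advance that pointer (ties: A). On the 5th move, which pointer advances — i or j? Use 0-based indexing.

j

i=0 j=0: A[i]=7>B[j]=0 take 0, j++
i=0 j=1: A[i]=7>B[j]=2 take 2, j++
i=0 j=2: A[i]=7<=B[j]=12 take 7, i++
i=1 j=2: A[i]=19>B[j]=12 take 12, j++
i=1 j=3: A[i]=19>B[j]=16 take 16, j++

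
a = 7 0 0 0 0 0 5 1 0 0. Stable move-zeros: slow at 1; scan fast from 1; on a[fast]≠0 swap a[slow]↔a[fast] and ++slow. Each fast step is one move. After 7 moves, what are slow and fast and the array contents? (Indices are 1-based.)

slow=3, fast=8, a=[7, 5, 0, 0, 0, 0, 0, 1, 0, 0]

slow=1 fast=1: a[fast]=7≠0 swap→a[1]=7, slow++,fast++
slow=2 fast=2: a[fast]=0, fast++
slow=2 fast=3: a[fast]=0, fast++
slow=2 fast=4: a[fast]=0, fast++
slow=2 fast=5: a[fast]=0, fast++
slow=2 fast=6: a[fast]=0, fast++
slow=2 fast=7: a[fast]=5≠0 swap→a[2]=5, slow++,fast++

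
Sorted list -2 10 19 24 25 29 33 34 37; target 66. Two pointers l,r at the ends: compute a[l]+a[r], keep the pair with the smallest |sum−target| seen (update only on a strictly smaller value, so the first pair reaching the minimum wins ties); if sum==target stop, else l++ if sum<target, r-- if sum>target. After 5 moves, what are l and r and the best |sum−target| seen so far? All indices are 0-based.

l=5, r=8, best |Δ|=4

l=0 r=8: -2+37=35 d=31 *, l++
l=1 r=8: 10+37=47 d=19 *, l++
l=2 r=8: 19+37=56 d=10 *, l++
l=3 r=8: 24+37=61 d=5 *, l++
l=4 r=8: 25+37=62 d=4 *, l++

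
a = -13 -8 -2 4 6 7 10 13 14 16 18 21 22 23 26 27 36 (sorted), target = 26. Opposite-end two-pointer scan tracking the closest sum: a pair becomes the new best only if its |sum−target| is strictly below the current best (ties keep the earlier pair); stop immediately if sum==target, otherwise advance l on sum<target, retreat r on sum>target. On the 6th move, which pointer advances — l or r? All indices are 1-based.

[1,17] -13+36=23 d=3 * → l++
[2,17] -8+36=28 d=2 * → r--
[2,16] -8+27=19 d=7 → l++
[3,16] -2+27=25 d=1 * → l++
[4,16] 4+27=31 d=5 → r--
[4,15] 4+26=30 d=4 → r--

r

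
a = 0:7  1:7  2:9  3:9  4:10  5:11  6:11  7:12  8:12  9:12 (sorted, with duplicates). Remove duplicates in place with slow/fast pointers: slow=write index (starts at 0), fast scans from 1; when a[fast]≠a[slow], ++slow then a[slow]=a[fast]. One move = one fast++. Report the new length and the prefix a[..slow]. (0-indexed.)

length 5; prefix = [7, 9, 10, 11, 12]

slow=0 fast=1: a[fast]=7=a[slow] dup, fast++
slow=0 fast=2: a[fast]=9≠a[slow]=7 write a[1]=9, slow++,fast++
slow=1 fast=3: a[fast]=9=a[slow] dup, fast++
slow=1 fast=4: a[fast]=10≠a[slow]=9 write a[2]=10, slow++,fast++
slow=2 fast=5: a[fast]=11≠a[slow]=10 write a[3]=11, slow++,fast++
slow=3 fast=6: a[fast]=11=a[slow] dup, fast++
slow=3 fast=7: a[fast]=12≠a[slow]=11 write a[4]=12, slow++,fast++
slow=4 fast=8: a[fast]=12=a[slow] dup, fast++
slow=4 fast=9: a[fast]=12=a[slow] dup, fast++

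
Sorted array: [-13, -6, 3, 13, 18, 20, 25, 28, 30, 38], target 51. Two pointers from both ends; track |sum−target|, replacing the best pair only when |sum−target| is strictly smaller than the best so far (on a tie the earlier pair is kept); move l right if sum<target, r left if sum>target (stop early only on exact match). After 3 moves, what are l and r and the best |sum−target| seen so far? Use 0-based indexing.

l=3, r=9, best |Δ|=10

l=0 r=9: -13+38=25 d=26 *, l++
l=1 r=9: -6+38=32 d=19 *, l++
l=2 r=9: 3+38=41 d=10 *, l++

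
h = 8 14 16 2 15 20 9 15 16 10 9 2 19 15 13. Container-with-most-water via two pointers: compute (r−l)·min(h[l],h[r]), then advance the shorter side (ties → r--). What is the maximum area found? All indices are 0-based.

[0,14] min(8,13)*14=112 best=112 * → l++
[1,14] min(14,13)*13=169 best=169 * → r--
[1,13] min(14,15)*12=168 best=169 → l++
[2,13] min(16,15)*11=165 best=169 → r--
[2,12] min(16,19)*10=160 best=169 → l++
[3,12] min(2,19)*9=18 best=169 → l++
[4,12] min(15,19)*8=120 best=169 → l++
[5,12] min(20,19)*7=133 best=169 → r--
[5,11] min(20,2)*6=12 best=169 → r--
[5,10] min(20,9)*5=45 best=169 → r--
[5,9] min(20,10)*4=40 best=169 → r--
[5,8] min(20,16)*3=48 best=169 → r--
[5,7] min(20,15)*2=30 best=169 → r--
[5,6] min(20,9)*1=9 best=169 → r--

max area = 169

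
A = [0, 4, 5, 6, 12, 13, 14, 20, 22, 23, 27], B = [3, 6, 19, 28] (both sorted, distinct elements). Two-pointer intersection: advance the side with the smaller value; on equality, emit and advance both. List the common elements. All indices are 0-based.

[i=0,j=0] 0<3 → i++
[i=1,j=0] 4>3 → j++
[i=1,j=1] 4<6 → i++
[i=2,j=1] 5<6 → i++
[i=3,j=1] 6==6 emit → i++,j++
[i=4,j=2] 12<19 → i++
[i=5,j=2] 13<19 → i++
[i=6,j=2] 14<19 → i++
[i=7,j=2] 20>19 → j++
[i=7,j=3] 20<28 → i++
[i=8,j=3] 22<28 → i++
[i=9,j=3] 23<28 → i++
[i=10,j=3] 27<28 → i++

intersection = [6]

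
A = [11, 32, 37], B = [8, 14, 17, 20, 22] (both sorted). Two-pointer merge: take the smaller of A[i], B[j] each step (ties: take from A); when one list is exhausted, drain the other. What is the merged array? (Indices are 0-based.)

[8, 11, 14, 17, 20, 22, 32, 37]

[i=0,j=0] A[i]=11>B[j]=8 take 8 → j++
[i=0,j=1] A[i]=11<=B[j]=14 take 11 → i++
[i=1,j=1] A[i]=32>B[j]=14 take 14 → j++
[i=1,j=2] A[i]=32>B[j]=17 take 17 → j++
[i=1,j=3] A[i]=32>B[j]=20 take 20 → j++
[i=1,j=4] A[i]=32>B[j]=22 take 22 → j++
[i=1,j=5] B done, take A[i]=32 → i++
[i=2,j=5] B done, take A[i]=37 → i++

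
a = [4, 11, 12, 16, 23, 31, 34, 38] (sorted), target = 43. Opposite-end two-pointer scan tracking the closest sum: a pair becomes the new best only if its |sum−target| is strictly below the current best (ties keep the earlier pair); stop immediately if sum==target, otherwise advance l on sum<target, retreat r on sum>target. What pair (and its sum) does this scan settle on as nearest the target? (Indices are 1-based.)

[1,8] 4+38=42 d=1 * → l++
[2,8] 11+38=49 d=6 → r--
[2,7] 11+34=45 d=2 → r--
[2,6] 11+31=42 d=1 → l++
[3,6] 12+31=43 d=0 * → stop

pair (12, 31) with sum 43 (|Δ|=0)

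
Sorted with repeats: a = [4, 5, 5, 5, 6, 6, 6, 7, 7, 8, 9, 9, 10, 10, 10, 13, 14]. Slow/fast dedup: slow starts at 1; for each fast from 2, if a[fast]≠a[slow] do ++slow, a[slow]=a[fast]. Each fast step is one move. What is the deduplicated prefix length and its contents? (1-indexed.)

slow=1 fast=2: a[fast]=5≠a[slow]=4 write a[2]=5, slow++,fast++
slow=2 fast=3: a[fast]=5=a[slow] dup, fast++
slow=2 fast=4: a[fast]=5=a[slow] dup, fast++
slow=2 fast=5: a[fast]=6≠a[slow]=5 write a[3]=6, slow++,fast++
slow=3 fast=6: a[fast]=6=a[slow] dup, fast++
slow=3 fast=7: a[fast]=6=a[slow] dup, fast++
slow=3 fast=8: a[fast]=7≠a[slow]=6 write a[4]=7, slow++,fast++
slow=4 fast=9: a[fast]=7=a[slow] dup, fast++
slow=4 fast=10: a[fast]=8≠a[slow]=7 write a[5]=8, slow++,fast++
slow=5 fast=11: a[fast]=9≠a[slow]=8 write a[6]=9, slow++,fast++
slow=6 fast=12: a[fast]=9=a[slow] dup, fast++
slow=6 fast=13: a[fast]=10≠a[slow]=9 write a[7]=10, slow++,fast++
slow=7 fast=14: a[fast]=10=a[slow] dup, fast++
slow=7 fast=15: a[fast]=10=a[slow] dup, fast++
slow=7 fast=16: a[fast]=13≠a[slow]=10 write a[8]=13, slow++,fast++
slow=8 fast=17: a[fast]=14≠a[slow]=13 write a[9]=14, slow++,fast++

length 9; prefix = [4, 5, 6, 7, 8, 9, 10, 13, 14]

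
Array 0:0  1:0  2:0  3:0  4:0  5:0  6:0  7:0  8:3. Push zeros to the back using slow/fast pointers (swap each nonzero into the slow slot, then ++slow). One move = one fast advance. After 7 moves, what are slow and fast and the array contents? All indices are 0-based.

(s=0,f=0) a[fast]=0 → fast++
(s=0,f=1) a[fast]=0 → fast++
(s=0,f=2) a[fast]=0 → fast++
(s=0,f=3) a[fast]=0 → fast++
(s=0,f=4) a[fast]=0 → fast++
(s=0,f=5) a[fast]=0 → fast++
(s=0,f=6) a[fast]=0 → fast++

slow=0, fast=7, a=[0, 0, 0, 0, 0, 0, 0, 0, 3]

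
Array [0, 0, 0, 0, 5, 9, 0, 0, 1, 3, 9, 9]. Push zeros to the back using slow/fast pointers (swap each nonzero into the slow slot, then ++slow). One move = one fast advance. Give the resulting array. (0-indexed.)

[5, 9, 1, 3, 9, 9, 0, 0, 0, 0, 0, 0]

slow=0 fast=0: a[fast]=0, fast++
slow=0 fast=1: a[fast]=0, fast++
slow=0 fast=2: a[fast]=0, fast++
slow=0 fast=3: a[fast]=0, fast++
slow=0 fast=4: a[fast]=5≠0 swap→a[0]=5, slow++,fast++
slow=1 fast=5: a[fast]=9≠0 swap→a[1]=9, slow++,fast++
slow=2 fast=6: a[fast]=0, fast++
slow=2 fast=7: a[fast]=0, fast++
slow=2 fast=8: a[fast]=1≠0 swap→a[2]=1, slow++,fast++
slow=3 fast=9: a[fast]=3≠0 swap→a[3]=3, slow++,fast++
slow=4 fast=10: a[fast]=9≠0 swap→a[4]=9, slow++,fast++
slow=5 fast=11: a[fast]=9≠0 swap→a[5]=9, slow++,fast++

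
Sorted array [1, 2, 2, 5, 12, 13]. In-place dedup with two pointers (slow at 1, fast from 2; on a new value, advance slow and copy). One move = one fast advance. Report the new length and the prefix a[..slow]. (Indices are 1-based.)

(s=1,f=2) a[fast]=2≠a[slow]=1 write a[2]=2 → slow++,fast++
(s=2,f=3) a[fast]=2=a[slow] dup → fast++
(s=2,f=4) a[fast]=5≠a[slow]=2 write a[3]=5 → slow++,fast++
(s=3,f=5) a[fast]=12≠a[slow]=5 write a[4]=12 → slow++,fast++
(s=4,f=6) a[fast]=13≠a[slow]=12 write a[5]=13 → slow++,fast++

length 5; prefix = [1, 2, 5, 12, 13]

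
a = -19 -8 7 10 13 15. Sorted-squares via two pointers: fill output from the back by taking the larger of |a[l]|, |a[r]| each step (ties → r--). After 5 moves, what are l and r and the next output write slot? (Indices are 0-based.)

[0,5] |-19|>|15| out[5]=361 → l++
[1,5] |-8|<=|15| out[4]=225 → r--
[1,4] |-8|<=|13| out[3]=169 → r--
[1,3] |-8|<=|10| out[2]=100 → r--
[1,2] |-8|>|7| out[1]=64 → l++

l=2, r=2, next write slot=0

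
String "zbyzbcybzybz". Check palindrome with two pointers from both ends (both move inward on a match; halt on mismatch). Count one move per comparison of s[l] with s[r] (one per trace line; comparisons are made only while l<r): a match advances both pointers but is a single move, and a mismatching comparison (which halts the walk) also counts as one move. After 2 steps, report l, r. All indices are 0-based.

l=0 r=11: 'z'=='z', l++,r--
l=1 r=10: 'b'=='b', l++,r--

l=2, r=9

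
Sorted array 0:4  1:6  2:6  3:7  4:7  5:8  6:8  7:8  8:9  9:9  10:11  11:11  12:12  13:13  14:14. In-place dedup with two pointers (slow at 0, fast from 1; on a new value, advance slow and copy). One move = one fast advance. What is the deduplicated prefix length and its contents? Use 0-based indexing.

length 9; prefix = [4, 6, 7, 8, 9, 11, 12, 13, 14]

slow=0 fast=1: a[fast]=6≠a[slow]=4 write a[1]=6, slow++,fast++
slow=1 fast=2: a[fast]=6=a[slow] dup, fast++
slow=1 fast=3: a[fast]=7≠a[slow]=6 write a[2]=7, slow++,fast++
slow=2 fast=4: a[fast]=7=a[slow] dup, fast++
slow=2 fast=5: a[fast]=8≠a[slow]=7 write a[3]=8, slow++,fast++
slow=3 fast=6: a[fast]=8=a[slow] dup, fast++
slow=3 fast=7: a[fast]=8=a[slow] dup, fast++
slow=3 fast=8: a[fast]=9≠a[slow]=8 write a[4]=9, slow++,fast++
slow=4 fast=9: a[fast]=9=a[slow] dup, fast++
slow=4 fast=10: a[fast]=11≠a[slow]=9 write a[5]=11, slow++,fast++
slow=5 fast=11: a[fast]=11=a[slow] dup, fast++
slow=5 fast=12: a[fast]=12≠a[slow]=11 write a[6]=12, slow++,fast++
slow=6 fast=13: a[fast]=13≠a[slow]=12 write a[7]=13, slow++,fast++
slow=7 fast=14: a[fast]=14≠a[slow]=13 write a[8]=14, slow++,fast++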